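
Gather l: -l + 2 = 2 - l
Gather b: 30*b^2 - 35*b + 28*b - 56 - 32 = 30*b^2 - 7*b - 88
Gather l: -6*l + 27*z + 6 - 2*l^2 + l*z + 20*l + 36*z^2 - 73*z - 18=-2*l^2 + l*(z + 14) + 36*z^2 - 46*z - 12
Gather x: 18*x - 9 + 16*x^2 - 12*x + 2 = 16*x^2 + 6*x - 7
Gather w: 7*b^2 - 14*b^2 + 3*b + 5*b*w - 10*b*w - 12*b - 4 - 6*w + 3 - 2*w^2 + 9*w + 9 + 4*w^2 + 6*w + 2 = -7*b^2 - 9*b + 2*w^2 + w*(9 - 5*b) + 10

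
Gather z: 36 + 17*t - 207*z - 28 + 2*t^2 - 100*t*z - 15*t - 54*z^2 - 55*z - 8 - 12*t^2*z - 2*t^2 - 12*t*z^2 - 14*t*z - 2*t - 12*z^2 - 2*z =z^2*(-12*t - 66) + z*(-12*t^2 - 114*t - 264)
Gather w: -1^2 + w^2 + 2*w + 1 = w^2 + 2*w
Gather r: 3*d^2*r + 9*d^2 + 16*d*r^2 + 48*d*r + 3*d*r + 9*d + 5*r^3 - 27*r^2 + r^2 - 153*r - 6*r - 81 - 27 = 9*d^2 + 9*d + 5*r^3 + r^2*(16*d - 26) + r*(3*d^2 + 51*d - 159) - 108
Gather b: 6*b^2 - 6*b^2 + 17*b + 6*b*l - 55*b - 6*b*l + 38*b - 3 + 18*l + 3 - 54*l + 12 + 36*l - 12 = 0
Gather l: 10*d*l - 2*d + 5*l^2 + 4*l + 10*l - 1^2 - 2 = -2*d + 5*l^2 + l*(10*d + 14) - 3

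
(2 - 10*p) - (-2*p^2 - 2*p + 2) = 2*p^2 - 8*p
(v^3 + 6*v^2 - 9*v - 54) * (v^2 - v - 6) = v^5 + 5*v^4 - 21*v^3 - 81*v^2 + 108*v + 324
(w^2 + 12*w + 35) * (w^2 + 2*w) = w^4 + 14*w^3 + 59*w^2 + 70*w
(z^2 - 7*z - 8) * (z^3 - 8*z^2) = z^5 - 15*z^4 + 48*z^3 + 64*z^2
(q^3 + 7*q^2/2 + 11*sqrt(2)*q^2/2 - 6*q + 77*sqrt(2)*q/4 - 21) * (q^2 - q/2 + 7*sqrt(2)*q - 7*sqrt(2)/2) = q^5 + 3*q^4 + 25*sqrt(2)*q^4/2 + 75*sqrt(2)*q^3/2 + 277*q^3/4 - 511*sqrt(2)*q^2/8 + 213*q^2 - 126*sqrt(2)*q - 497*q/4 + 147*sqrt(2)/2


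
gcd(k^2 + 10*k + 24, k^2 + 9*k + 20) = k + 4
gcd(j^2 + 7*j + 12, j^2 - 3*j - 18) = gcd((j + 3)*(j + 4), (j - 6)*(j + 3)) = j + 3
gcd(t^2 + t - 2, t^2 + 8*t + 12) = t + 2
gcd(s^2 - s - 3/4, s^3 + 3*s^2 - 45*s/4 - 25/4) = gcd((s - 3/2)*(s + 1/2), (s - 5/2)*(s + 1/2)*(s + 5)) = s + 1/2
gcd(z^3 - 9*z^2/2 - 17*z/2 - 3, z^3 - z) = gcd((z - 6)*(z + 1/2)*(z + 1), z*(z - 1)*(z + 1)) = z + 1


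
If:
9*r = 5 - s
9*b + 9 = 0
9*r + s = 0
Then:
No Solution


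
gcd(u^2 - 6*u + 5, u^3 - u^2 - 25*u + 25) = u^2 - 6*u + 5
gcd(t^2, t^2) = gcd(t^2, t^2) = t^2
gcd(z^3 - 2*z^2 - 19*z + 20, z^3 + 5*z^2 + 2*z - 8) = z^2 + 3*z - 4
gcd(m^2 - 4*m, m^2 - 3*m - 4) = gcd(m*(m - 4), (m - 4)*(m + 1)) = m - 4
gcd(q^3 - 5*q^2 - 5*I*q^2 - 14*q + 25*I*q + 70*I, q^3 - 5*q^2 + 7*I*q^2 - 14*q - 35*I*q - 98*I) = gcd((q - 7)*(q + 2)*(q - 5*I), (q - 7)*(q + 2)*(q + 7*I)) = q^2 - 5*q - 14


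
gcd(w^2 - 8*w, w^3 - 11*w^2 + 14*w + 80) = w - 8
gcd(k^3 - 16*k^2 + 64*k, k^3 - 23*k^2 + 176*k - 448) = k^2 - 16*k + 64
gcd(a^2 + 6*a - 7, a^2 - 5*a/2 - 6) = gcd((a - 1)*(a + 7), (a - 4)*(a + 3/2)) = 1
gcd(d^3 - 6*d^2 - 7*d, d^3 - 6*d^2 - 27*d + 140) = d - 7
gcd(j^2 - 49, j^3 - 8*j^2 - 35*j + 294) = j - 7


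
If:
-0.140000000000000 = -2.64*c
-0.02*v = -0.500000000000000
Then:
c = 0.05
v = 25.00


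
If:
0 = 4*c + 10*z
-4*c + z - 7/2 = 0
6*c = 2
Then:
No Solution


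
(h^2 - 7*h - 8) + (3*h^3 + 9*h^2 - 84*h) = 3*h^3 + 10*h^2 - 91*h - 8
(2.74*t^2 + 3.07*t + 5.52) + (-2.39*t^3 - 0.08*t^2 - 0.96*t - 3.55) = -2.39*t^3 + 2.66*t^2 + 2.11*t + 1.97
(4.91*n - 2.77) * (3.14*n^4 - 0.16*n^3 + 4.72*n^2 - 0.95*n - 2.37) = 15.4174*n^5 - 9.4834*n^4 + 23.6184*n^3 - 17.7389*n^2 - 9.0052*n + 6.5649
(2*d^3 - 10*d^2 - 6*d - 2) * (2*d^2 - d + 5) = 4*d^5 - 22*d^4 + 8*d^3 - 48*d^2 - 28*d - 10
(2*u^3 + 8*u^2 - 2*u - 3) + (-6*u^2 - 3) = 2*u^3 + 2*u^2 - 2*u - 6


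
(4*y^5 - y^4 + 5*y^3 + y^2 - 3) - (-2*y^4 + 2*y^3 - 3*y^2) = 4*y^5 + y^4 + 3*y^3 + 4*y^2 - 3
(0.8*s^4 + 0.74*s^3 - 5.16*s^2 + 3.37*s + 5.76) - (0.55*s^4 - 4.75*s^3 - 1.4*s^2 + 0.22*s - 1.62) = 0.25*s^4 + 5.49*s^3 - 3.76*s^2 + 3.15*s + 7.38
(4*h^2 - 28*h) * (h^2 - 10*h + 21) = 4*h^4 - 68*h^3 + 364*h^2 - 588*h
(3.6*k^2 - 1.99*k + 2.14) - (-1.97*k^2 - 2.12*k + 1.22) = 5.57*k^2 + 0.13*k + 0.92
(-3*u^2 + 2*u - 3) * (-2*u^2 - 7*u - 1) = 6*u^4 + 17*u^3 - 5*u^2 + 19*u + 3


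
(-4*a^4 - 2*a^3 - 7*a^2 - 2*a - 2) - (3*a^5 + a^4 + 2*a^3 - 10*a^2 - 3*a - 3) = -3*a^5 - 5*a^4 - 4*a^3 + 3*a^2 + a + 1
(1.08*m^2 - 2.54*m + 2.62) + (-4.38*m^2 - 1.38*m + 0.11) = -3.3*m^2 - 3.92*m + 2.73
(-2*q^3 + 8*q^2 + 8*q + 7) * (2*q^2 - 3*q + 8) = -4*q^5 + 22*q^4 - 24*q^3 + 54*q^2 + 43*q + 56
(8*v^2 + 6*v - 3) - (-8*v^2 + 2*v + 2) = 16*v^2 + 4*v - 5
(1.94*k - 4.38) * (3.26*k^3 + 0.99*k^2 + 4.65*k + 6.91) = 6.3244*k^4 - 12.3582*k^3 + 4.6848*k^2 - 6.9616*k - 30.2658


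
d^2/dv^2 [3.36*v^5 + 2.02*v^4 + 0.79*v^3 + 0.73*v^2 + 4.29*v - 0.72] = 67.2*v^3 + 24.24*v^2 + 4.74*v + 1.46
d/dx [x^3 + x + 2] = 3*x^2 + 1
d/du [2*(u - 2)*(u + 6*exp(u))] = 12*u*exp(u) + 4*u - 12*exp(u) - 4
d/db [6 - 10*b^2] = -20*b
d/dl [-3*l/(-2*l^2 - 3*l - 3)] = 3*(3 - 2*l^2)/(4*l^4 + 12*l^3 + 21*l^2 + 18*l + 9)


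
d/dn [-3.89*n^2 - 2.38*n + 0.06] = -7.78*n - 2.38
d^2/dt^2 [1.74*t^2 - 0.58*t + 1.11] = 3.48000000000000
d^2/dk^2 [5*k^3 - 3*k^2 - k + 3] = 30*k - 6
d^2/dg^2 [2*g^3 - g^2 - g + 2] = 12*g - 2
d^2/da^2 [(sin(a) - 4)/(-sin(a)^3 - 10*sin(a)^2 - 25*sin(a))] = 2*(2*sin(a)^2 - 23*sin(a) - 43 - 26/sin(a) + 80/sin(a)^2 + 100/sin(a)^3)/(sin(a) + 5)^4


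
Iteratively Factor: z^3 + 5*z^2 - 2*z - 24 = (z + 3)*(z^2 + 2*z - 8) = (z - 2)*(z + 3)*(z + 4)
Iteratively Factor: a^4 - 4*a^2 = (a + 2)*(a^3 - 2*a^2) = a*(a + 2)*(a^2 - 2*a) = a*(a - 2)*(a + 2)*(a)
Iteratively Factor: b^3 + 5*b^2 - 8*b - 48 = (b - 3)*(b^2 + 8*b + 16) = (b - 3)*(b + 4)*(b + 4)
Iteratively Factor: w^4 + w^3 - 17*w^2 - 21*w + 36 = (w - 1)*(w^3 + 2*w^2 - 15*w - 36) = (w - 4)*(w - 1)*(w^2 + 6*w + 9) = (w - 4)*(w - 1)*(w + 3)*(w + 3)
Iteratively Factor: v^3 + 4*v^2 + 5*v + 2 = (v + 1)*(v^2 + 3*v + 2) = (v + 1)^2*(v + 2)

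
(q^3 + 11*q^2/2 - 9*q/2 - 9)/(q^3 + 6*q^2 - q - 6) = (q - 3/2)/(q - 1)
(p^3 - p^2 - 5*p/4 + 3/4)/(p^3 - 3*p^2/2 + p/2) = (2*p^2 - p - 3)/(2*p*(p - 1))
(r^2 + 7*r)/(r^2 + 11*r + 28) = r/(r + 4)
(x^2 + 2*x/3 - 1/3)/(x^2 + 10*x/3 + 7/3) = (3*x - 1)/(3*x + 7)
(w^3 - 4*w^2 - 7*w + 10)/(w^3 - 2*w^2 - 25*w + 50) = (w^2 + w - 2)/(w^2 + 3*w - 10)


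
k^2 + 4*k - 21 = (k - 3)*(k + 7)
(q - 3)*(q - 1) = q^2 - 4*q + 3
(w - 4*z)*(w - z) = w^2 - 5*w*z + 4*z^2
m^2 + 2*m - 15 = (m - 3)*(m + 5)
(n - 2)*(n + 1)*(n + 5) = n^3 + 4*n^2 - 7*n - 10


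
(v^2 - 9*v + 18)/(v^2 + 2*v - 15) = (v - 6)/(v + 5)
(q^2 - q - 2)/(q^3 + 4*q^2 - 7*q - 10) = 1/(q + 5)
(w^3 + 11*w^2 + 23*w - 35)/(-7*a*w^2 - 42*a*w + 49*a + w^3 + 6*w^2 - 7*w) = (w + 5)/(-7*a + w)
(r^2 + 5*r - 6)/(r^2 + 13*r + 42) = (r - 1)/(r + 7)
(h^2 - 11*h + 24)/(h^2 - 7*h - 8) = (h - 3)/(h + 1)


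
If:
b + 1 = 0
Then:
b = -1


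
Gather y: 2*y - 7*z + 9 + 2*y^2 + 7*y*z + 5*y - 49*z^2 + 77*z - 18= 2*y^2 + y*(7*z + 7) - 49*z^2 + 70*z - 9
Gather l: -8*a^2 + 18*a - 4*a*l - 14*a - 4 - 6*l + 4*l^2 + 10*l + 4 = -8*a^2 + 4*a + 4*l^2 + l*(4 - 4*a)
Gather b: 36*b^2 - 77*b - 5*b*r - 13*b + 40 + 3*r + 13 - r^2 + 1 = 36*b^2 + b*(-5*r - 90) - r^2 + 3*r + 54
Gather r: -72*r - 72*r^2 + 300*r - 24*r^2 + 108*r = -96*r^2 + 336*r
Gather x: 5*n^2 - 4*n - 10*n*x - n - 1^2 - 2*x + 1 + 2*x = 5*n^2 - 10*n*x - 5*n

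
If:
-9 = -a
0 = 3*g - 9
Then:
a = 9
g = 3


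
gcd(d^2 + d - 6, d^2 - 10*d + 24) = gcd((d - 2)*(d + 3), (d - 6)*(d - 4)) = 1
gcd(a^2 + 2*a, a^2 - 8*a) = a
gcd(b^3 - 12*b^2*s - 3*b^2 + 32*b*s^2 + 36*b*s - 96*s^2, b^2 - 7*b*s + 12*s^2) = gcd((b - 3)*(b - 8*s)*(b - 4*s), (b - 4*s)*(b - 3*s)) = -b + 4*s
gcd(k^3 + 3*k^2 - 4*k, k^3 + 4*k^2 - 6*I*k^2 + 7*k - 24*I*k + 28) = k + 4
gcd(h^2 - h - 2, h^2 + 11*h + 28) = 1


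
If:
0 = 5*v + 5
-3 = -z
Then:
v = -1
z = 3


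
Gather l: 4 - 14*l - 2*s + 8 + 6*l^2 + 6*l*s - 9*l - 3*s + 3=6*l^2 + l*(6*s - 23) - 5*s + 15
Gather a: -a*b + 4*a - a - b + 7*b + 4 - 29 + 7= a*(3 - b) + 6*b - 18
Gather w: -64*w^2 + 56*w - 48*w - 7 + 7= -64*w^2 + 8*w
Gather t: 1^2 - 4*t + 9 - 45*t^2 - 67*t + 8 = -45*t^2 - 71*t + 18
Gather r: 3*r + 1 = 3*r + 1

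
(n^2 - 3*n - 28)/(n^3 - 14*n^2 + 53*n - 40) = (n^2 - 3*n - 28)/(n^3 - 14*n^2 + 53*n - 40)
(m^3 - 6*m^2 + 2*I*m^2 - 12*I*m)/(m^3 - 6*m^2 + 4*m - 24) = m/(m - 2*I)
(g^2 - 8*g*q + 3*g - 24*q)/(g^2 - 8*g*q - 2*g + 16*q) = (g + 3)/(g - 2)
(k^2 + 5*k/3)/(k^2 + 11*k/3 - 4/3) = k*(3*k + 5)/(3*k^2 + 11*k - 4)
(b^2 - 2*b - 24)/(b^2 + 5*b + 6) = (b^2 - 2*b - 24)/(b^2 + 5*b + 6)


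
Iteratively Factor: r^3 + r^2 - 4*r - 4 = (r + 1)*(r^2 - 4) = (r + 1)*(r + 2)*(r - 2)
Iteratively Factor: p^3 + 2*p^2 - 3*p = (p - 1)*(p^2 + 3*p) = p*(p - 1)*(p + 3)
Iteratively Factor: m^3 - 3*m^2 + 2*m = (m - 1)*(m^2 - 2*m) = (m - 2)*(m - 1)*(m)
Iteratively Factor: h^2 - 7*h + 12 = (h - 3)*(h - 4)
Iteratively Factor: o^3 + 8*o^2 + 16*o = (o + 4)*(o^2 + 4*o) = o*(o + 4)*(o + 4)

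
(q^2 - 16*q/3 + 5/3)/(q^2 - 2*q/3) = (3*q^2 - 16*q + 5)/(q*(3*q - 2))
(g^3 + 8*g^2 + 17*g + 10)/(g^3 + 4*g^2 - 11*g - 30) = (g + 1)/(g - 3)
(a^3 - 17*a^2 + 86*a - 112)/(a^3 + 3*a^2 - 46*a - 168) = (a^2 - 10*a + 16)/(a^2 + 10*a + 24)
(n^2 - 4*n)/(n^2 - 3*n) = (n - 4)/(n - 3)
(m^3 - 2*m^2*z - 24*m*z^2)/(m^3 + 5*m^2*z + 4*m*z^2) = (m - 6*z)/(m + z)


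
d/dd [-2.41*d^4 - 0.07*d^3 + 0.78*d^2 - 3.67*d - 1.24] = -9.64*d^3 - 0.21*d^2 + 1.56*d - 3.67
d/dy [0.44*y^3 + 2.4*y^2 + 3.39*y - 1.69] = 1.32*y^2 + 4.8*y + 3.39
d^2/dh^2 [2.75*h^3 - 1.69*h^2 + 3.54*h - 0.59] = 16.5*h - 3.38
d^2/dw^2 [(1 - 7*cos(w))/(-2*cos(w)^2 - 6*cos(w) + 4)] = (-63*(1 - cos(2*w))^2*cos(w) + 25*(1 - cos(2*w))^2 + 7*cos(w) + 38*cos(2*w) - 117*cos(3*w) + 14*cos(5*w) + 186)/(6*cos(w) + cos(2*w) - 3)^3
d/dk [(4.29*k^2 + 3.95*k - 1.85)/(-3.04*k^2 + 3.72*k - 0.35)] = (27.9668*k^2 - 14.251*k + 5.4995)/(9.2416*k^4 - 22.6176*k^3 + 15.9664*k^2 - 2.604*k + 0.1225)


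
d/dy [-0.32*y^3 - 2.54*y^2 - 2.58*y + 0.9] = -0.96*y^2 - 5.08*y - 2.58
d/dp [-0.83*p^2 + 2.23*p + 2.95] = 2.23 - 1.66*p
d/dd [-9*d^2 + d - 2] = 1 - 18*d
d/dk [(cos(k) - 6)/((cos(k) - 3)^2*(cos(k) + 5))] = (-13*cos(k) + cos(2*k) - 26)*sin(k)/((cos(k) - 3)^3*(cos(k) + 5)^2)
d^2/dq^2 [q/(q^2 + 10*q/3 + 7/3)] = 6*(4*q*(3*q + 5)^2 - (9*q + 10)*(3*q^2 + 10*q + 7))/(3*q^2 + 10*q + 7)^3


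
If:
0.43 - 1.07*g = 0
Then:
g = 0.40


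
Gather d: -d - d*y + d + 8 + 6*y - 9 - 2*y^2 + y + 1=-d*y - 2*y^2 + 7*y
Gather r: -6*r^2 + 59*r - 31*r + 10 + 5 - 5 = -6*r^2 + 28*r + 10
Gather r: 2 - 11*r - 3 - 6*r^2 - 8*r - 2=-6*r^2 - 19*r - 3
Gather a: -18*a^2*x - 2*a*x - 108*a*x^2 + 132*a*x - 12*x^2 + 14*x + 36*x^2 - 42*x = -18*a^2*x + a*(-108*x^2 + 130*x) + 24*x^2 - 28*x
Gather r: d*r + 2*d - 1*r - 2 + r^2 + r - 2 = d*r + 2*d + r^2 - 4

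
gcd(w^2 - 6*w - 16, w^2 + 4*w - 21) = 1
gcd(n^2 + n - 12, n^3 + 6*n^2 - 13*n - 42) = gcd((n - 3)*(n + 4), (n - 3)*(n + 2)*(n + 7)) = n - 3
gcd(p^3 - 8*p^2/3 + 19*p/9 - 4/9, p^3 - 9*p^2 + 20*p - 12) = p - 1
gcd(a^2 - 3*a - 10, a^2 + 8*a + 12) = a + 2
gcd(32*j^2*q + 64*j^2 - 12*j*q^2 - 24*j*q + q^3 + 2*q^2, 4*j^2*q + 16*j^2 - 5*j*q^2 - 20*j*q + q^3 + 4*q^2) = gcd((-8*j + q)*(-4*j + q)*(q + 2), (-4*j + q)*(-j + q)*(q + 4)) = -4*j + q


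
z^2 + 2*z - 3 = (z - 1)*(z + 3)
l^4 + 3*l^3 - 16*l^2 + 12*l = l*(l - 2)*(l - 1)*(l + 6)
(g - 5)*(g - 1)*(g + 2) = g^3 - 4*g^2 - 7*g + 10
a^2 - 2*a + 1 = (a - 1)^2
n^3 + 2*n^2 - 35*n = n*(n - 5)*(n + 7)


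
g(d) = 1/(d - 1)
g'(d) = -1/(d - 1)^2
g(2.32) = 0.76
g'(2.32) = -0.57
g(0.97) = -33.33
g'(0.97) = -1111.11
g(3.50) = 0.40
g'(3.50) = -0.16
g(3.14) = 0.47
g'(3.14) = -0.22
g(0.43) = -1.75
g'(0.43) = -3.08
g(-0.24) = -0.81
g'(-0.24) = -0.65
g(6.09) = 0.20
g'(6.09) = -0.04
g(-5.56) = -0.15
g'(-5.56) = -0.02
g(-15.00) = -0.06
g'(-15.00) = 0.00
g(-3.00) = -0.25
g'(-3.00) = -0.06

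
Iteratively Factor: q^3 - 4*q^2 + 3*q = (q)*(q^2 - 4*q + 3) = q*(q - 3)*(q - 1)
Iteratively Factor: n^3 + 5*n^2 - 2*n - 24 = (n - 2)*(n^2 + 7*n + 12) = (n - 2)*(n + 3)*(n + 4)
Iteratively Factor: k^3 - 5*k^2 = (k)*(k^2 - 5*k) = k^2*(k - 5)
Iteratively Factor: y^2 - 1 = (y - 1)*(y + 1)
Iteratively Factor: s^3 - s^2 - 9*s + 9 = (s - 1)*(s^2 - 9) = (s - 1)*(s + 3)*(s - 3)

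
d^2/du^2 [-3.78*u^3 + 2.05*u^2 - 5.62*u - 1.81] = 4.1 - 22.68*u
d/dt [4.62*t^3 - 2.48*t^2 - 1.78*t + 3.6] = 13.86*t^2 - 4.96*t - 1.78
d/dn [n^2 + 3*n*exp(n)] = 3*n*exp(n) + 2*n + 3*exp(n)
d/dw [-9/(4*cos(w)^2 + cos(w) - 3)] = -9*(8*cos(w) + 1)*sin(w)/(4*cos(w)^2 + cos(w) - 3)^2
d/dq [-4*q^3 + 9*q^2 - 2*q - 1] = -12*q^2 + 18*q - 2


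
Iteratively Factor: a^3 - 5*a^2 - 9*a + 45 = (a - 3)*(a^2 - 2*a - 15) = (a - 5)*(a - 3)*(a + 3)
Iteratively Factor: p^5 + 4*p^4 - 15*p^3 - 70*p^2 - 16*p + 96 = (p - 4)*(p^4 + 8*p^3 + 17*p^2 - 2*p - 24) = (p - 4)*(p + 3)*(p^3 + 5*p^2 + 2*p - 8) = (p - 4)*(p - 1)*(p + 3)*(p^2 + 6*p + 8) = (p - 4)*(p - 1)*(p + 2)*(p + 3)*(p + 4)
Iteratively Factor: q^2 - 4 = (q + 2)*(q - 2)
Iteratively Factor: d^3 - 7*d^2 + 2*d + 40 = (d - 4)*(d^2 - 3*d - 10) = (d - 4)*(d + 2)*(d - 5)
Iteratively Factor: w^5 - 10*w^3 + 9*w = (w - 1)*(w^4 + w^3 - 9*w^2 - 9*w) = (w - 1)*(w + 1)*(w^3 - 9*w) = (w - 3)*(w - 1)*(w + 1)*(w^2 + 3*w) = w*(w - 3)*(w - 1)*(w + 1)*(w + 3)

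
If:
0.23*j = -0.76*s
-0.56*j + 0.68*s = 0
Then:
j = 0.00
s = 0.00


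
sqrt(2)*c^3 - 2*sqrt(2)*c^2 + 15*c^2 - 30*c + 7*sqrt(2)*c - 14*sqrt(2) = (c - 2)*(c + 7*sqrt(2))*(sqrt(2)*c + 1)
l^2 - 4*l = l*(l - 4)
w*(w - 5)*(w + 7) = w^3 + 2*w^2 - 35*w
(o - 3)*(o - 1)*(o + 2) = o^3 - 2*o^2 - 5*o + 6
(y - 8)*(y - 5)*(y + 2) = y^3 - 11*y^2 + 14*y + 80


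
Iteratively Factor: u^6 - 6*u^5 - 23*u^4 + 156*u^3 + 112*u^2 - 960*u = (u - 4)*(u^5 - 2*u^4 - 31*u^3 + 32*u^2 + 240*u) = (u - 5)*(u - 4)*(u^4 + 3*u^3 - 16*u^2 - 48*u) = (u - 5)*(u - 4)^2*(u^3 + 7*u^2 + 12*u) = (u - 5)*(u - 4)^2*(u + 3)*(u^2 + 4*u) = (u - 5)*(u - 4)^2*(u + 3)*(u + 4)*(u)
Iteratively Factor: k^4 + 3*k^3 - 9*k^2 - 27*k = (k + 3)*(k^3 - 9*k) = k*(k + 3)*(k^2 - 9) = k*(k + 3)^2*(k - 3)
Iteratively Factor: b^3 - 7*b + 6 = (b - 1)*(b^2 + b - 6) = (b - 1)*(b + 3)*(b - 2)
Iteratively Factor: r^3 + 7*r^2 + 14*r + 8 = (r + 4)*(r^2 + 3*r + 2) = (r + 1)*(r + 4)*(r + 2)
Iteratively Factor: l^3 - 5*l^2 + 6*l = (l - 2)*(l^2 - 3*l) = (l - 3)*(l - 2)*(l)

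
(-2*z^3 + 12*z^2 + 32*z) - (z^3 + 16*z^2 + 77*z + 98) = -3*z^3 - 4*z^2 - 45*z - 98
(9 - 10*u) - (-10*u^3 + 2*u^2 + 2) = 10*u^3 - 2*u^2 - 10*u + 7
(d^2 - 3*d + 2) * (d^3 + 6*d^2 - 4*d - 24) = d^5 + 3*d^4 - 20*d^3 + 64*d - 48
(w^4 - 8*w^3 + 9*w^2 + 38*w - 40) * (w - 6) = w^5 - 14*w^4 + 57*w^3 - 16*w^2 - 268*w + 240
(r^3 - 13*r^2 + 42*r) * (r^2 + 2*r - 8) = r^5 - 11*r^4 + 8*r^3 + 188*r^2 - 336*r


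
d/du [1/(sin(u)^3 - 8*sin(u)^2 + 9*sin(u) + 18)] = (-3*sin(u)^2 + 16*sin(u) - 9)*cos(u)/(sin(u)^3 - 8*sin(u)^2 + 9*sin(u) + 18)^2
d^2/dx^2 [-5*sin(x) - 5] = 5*sin(x)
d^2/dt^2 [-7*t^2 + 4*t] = -14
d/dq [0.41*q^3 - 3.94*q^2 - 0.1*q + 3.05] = 1.23*q^2 - 7.88*q - 0.1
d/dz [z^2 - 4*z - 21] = 2*z - 4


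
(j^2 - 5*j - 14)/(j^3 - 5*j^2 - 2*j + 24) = (j - 7)/(j^2 - 7*j + 12)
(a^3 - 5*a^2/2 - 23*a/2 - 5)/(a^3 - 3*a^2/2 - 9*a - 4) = (a - 5)/(a - 4)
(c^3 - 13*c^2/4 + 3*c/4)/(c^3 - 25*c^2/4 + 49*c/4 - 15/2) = c*(4*c - 1)/(4*c^2 - 13*c + 10)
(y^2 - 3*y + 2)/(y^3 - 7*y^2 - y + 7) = (y - 2)/(y^2 - 6*y - 7)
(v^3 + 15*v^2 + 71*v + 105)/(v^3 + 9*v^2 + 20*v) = (v^2 + 10*v + 21)/(v*(v + 4))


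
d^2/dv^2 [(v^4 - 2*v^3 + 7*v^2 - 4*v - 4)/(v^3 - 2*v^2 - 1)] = 2*(7*v^6 - 9*v^5 - 6*v^4 + 101*v^3 - 108*v^2 + 6*v + 15)/(v^9 - 6*v^8 + 12*v^7 - 11*v^6 + 12*v^5 - 12*v^4 + 3*v^3 - 6*v^2 - 1)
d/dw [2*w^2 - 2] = 4*w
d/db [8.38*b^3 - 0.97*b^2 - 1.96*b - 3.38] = 25.14*b^2 - 1.94*b - 1.96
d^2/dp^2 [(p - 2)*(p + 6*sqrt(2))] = 2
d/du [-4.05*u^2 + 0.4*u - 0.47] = 0.4 - 8.1*u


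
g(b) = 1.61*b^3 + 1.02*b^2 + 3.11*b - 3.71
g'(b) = 4.83*b^2 + 2.04*b + 3.11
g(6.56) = 515.09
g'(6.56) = 224.34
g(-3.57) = -75.07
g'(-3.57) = 57.39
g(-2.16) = -21.89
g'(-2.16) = 21.24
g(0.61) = -1.07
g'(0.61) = 6.15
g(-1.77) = -14.95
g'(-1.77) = 14.63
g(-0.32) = -4.65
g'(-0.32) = 2.95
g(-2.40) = -27.56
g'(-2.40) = 26.03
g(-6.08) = -346.77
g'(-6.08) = 169.25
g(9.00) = 1280.59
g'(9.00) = 412.70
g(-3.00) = -47.33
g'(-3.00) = 40.46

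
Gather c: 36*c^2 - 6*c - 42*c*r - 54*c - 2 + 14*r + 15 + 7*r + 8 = 36*c^2 + c*(-42*r - 60) + 21*r + 21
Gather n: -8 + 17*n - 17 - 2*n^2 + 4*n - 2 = -2*n^2 + 21*n - 27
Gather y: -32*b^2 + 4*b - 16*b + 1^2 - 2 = -32*b^2 - 12*b - 1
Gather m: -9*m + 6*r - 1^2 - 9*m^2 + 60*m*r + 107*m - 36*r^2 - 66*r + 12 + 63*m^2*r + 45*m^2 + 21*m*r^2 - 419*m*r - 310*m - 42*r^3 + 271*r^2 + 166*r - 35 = m^2*(63*r + 36) + m*(21*r^2 - 359*r - 212) - 42*r^3 + 235*r^2 + 106*r - 24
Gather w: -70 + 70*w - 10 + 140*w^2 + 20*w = 140*w^2 + 90*w - 80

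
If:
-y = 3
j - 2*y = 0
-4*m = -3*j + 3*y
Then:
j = -6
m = -9/4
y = -3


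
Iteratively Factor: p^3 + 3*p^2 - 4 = (p - 1)*(p^2 + 4*p + 4) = (p - 1)*(p + 2)*(p + 2)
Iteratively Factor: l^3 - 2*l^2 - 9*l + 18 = (l - 2)*(l^2 - 9) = (l - 3)*(l - 2)*(l + 3)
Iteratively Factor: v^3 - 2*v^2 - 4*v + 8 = (v - 2)*(v^2 - 4) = (v - 2)^2*(v + 2)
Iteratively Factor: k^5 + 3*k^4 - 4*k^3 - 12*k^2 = (k - 2)*(k^4 + 5*k^3 + 6*k^2) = (k - 2)*(k + 3)*(k^3 + 2*k^2) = k*(k - 2)*(k + 3)*(k^2 + 2*k) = k^2*(k - 2)*(k + 3)*(k + 2)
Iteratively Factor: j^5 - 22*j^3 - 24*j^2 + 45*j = (j - 5)*(j^4 + 5*j^3 + 3*j^2 - 9*j) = (j - 5)*(j + 3)*(j^3 + 2*j^2 - 3*j) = (j - 5)*(j + 3)^2*(j^2 - j) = (j - 5)*(j - 1)*(j + 3)^2*(j)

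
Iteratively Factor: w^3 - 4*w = (w)*(w^2 - 4) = w*(w + 2)*(w - 2)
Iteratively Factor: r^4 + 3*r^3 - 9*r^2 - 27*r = (r + 3)*(r^3 - 9*r) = (r + 3)^2*(r^2 - 3*r) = (r - 3)*(r + 3)^2*(r)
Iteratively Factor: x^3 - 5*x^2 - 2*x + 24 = (x - 4)*(x^2 - x - 6) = (x - 4)*(x - 3)*(x + 2)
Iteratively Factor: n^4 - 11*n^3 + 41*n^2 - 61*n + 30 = (n - 1)*(n^3 - 10*n^2 + 31*n - 30) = (n - 2)*(n - 1)*(n^2 - 8*n + 15) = (n - 3)*(n - 2)*(n - 1)*(n - 5)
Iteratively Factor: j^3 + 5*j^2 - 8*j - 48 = (j - 3)*(j^2 + 8*j + 16) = (j - 3)*(j + 4)*(j + 4)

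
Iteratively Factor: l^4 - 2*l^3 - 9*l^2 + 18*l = (l - 2)*(l^3 - 9*l) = (l - 3)*(l - 2)*(l^2 + 3*l) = l*(l - 3)*(l - 2)*(l + 3)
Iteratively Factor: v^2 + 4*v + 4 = (v + 2)*(v + 2)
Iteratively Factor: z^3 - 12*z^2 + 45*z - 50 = (z - 5)*(z^2 - 7*z + 10) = (z - 5)*(z - 2)*(z - 5)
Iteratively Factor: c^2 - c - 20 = (c - 5)*(c + 4)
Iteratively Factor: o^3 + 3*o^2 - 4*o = (o)*(o^2 + 3*o - 4) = o*(o - 1)*(o + 4)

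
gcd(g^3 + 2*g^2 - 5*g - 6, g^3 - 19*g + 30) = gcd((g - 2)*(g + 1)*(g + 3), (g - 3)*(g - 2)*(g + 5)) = g - 2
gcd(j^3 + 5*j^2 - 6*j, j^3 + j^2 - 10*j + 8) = j - 1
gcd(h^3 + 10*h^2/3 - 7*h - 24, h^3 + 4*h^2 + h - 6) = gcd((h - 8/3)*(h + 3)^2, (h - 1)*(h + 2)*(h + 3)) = h + 3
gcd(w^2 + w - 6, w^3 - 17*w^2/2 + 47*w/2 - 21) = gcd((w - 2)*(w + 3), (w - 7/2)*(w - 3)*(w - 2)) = w - 2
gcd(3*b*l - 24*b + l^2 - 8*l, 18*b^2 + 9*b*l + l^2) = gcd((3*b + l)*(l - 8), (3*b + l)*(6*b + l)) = 3*b + l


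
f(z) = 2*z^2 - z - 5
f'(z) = 4*z - 1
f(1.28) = -3.00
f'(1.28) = 4.12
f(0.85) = -4.40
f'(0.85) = 2.40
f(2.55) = 5.46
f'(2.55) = 9.20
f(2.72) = 7.08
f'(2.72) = 9.88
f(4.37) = 28.82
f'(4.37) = 16.48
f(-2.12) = 6.11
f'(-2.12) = -9.48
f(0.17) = -5.11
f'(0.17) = -0.32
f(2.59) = 5.83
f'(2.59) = 9.36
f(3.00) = 10.00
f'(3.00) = 11.00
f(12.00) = 271.00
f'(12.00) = 47.00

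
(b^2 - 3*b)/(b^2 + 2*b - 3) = b*(b - 3)/(b^2 + 2*b - 3)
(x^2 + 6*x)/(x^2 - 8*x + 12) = x*(x + 6)/(x^2 - 8*x + 12)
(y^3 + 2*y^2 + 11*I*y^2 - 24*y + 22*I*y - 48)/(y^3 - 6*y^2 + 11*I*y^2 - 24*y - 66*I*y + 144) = (y + 2)/(y - 6)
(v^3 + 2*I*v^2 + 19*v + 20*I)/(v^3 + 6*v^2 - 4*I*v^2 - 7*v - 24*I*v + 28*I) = (v^2 + 6*I*v - 5)/(v^2 + 6*v - 7)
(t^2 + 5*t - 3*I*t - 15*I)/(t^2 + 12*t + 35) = (t - 3*I)/(t + 7)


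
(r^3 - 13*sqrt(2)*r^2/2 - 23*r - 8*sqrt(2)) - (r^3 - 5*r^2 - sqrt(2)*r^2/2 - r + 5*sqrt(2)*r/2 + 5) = -6*sqrt(2)*r^2 + 5*r^2 - 22*r - 5*sqrt(2)*r/2 - 8*sqrt(2) - 5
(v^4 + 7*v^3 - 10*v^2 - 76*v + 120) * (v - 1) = v^5 + 6*v^4 - 17*v^3 - 66*v^2 + 196*v - 120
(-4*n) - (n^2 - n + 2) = -n^2 - 3*n - 2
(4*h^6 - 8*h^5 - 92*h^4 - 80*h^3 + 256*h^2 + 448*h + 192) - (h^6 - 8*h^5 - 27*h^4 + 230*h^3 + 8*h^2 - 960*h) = 3*h^6 - 65*h^4 - 310*h^3 + 248*h^2 + 1408*h + 192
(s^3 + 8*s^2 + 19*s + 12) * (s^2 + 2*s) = s^5 + 10*s^4 + 35*s^3 + 50*s^2 + 24*s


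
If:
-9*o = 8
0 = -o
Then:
No Solution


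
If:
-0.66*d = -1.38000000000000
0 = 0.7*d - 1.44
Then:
No Solution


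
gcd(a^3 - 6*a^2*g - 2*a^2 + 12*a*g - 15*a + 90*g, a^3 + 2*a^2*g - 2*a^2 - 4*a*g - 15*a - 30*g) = a^2 - 2*a - 15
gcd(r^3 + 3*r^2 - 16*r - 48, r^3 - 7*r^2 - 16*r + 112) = r^2 - 16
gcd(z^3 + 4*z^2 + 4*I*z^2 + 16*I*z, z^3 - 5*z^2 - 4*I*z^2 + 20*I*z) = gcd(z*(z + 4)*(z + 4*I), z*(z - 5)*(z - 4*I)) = z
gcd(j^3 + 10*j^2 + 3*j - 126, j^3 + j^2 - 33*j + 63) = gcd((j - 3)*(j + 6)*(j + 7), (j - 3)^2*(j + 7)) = j^2 + 4*j - 21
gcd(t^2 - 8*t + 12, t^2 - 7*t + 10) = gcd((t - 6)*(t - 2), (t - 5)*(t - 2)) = t - 2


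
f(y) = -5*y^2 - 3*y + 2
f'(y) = -10*y - 3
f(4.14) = -96.12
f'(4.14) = -44.40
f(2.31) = -31.61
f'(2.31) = -26.10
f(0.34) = 0.40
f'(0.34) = -6.40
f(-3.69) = -55.01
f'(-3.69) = 33.90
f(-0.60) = 2.00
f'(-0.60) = 3.00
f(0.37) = 0.21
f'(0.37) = -6.70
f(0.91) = -4.87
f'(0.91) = -12.10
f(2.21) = -29.05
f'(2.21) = -25.10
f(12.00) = -754.00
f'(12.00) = -123.00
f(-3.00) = -34.00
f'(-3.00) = 27.00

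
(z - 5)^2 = z^2 - 10*z + 25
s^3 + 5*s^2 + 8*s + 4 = (s + 1)*(s + 2)^2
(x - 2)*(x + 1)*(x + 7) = x^3 + 6*x^2 - 9*x - 14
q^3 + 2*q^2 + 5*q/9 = q*(q + 1/3)*(q + 5/3)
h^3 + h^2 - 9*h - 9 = (h - 3)*(h + 1)*(h + 3)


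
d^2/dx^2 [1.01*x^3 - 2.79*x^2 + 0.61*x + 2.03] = 6.06*x - 5.58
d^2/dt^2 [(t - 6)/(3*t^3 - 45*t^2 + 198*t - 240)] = 2*(3*(t - 6)*(t^2 - 10*t + 22)^2 + (-t^2 + 10*t - (t - 6)*(t - 5) - 22)*(t^3 - 15*t^2 + 66*t - 80))/(t^3 - 15*t^2 + 66*t - 80)^3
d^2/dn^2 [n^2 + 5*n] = 2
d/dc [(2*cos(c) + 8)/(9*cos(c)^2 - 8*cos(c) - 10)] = 2*(9*cos(c)^2 + 72*cos(c) - 22)*sin(c)/(9*sin(c)^2 + 8*cos(c) + 1)^2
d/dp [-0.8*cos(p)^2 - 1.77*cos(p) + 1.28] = (1.6*cos(p) + 1.77)*sin(p)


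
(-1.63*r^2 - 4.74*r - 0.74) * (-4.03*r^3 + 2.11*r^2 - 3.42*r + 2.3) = 6.5689*r^5 + 15.6629*r^4 - 1.4446*r^3 + 10.9004*r^2 - 8.3712*r - 1.702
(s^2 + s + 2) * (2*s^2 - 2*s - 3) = 2*s^4 - s^2 - 7*s - 6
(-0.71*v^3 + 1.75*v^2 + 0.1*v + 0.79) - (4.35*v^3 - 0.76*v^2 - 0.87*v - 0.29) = -5.06*v^3 + 2.51*v^2 + 0.97*v + 1.08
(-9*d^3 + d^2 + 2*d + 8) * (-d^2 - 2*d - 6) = 9*d^5 + 17*d^4 + 50*d^3 - 18*d^2 - 28*d - 48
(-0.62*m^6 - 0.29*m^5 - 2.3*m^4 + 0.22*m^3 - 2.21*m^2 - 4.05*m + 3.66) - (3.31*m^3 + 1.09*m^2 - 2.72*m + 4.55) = -0.62*m^6 - 0.29*m^5 - 2.3*m^4 - 3.09*m^3 - 3.3*m^2 - 1.33*m - 0.89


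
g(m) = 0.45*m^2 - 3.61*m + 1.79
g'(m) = 0.9*m - 3.61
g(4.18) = -5.44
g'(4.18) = 0.15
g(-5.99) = 39.56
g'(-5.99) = -9.00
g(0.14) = 1.29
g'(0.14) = -3.48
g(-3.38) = 19.13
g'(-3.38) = -6.65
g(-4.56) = 27.61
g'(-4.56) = -7.71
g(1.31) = -2.17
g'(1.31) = -2.43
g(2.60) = -4.55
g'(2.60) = -1.27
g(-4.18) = 24.74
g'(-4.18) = -7.37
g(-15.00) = 157.19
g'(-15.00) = -17.11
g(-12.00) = 109.91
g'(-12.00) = -14.41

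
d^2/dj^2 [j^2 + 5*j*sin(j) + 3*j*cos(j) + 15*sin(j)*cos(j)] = -5*j*sin(j) - 3*j*cos(j) - 6*sin(j) - 30*sin(2*j) + 10*cos(j) + 2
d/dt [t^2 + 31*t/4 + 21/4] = 2*t + 31/4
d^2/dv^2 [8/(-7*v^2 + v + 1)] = 16*(-49*v^2 + 7*v + (14*v - 1)^2 + 7)/(-7*v^2 + v + 1)^3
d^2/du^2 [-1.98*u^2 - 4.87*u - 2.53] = -3.96000000000000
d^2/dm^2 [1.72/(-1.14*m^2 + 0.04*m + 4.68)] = (-4.470624*m^2 + 0.156864*m + 1.72*(2.28*m - 0.04)*(4.56*m - 0.08) + 18.353088)/(-1.14*m^2 + 0.04*m + 4.68)^3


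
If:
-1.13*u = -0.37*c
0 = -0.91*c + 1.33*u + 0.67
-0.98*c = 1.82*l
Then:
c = 1.41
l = -0.76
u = 0.46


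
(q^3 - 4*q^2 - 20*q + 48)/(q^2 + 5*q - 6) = (q^3 - 4*q^2 - 20*q + 48)/(q^2 + 5*q - 6)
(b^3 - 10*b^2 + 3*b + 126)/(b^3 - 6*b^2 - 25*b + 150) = (b^2 - 4*b - 21)/(b^2 - 25)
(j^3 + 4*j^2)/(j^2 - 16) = j^2/(j - 4)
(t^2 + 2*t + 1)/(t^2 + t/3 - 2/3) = 3*(t + 1)/(3*t - 2)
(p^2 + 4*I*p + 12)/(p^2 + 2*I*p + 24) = (p - 2*I)/(p - 4*I)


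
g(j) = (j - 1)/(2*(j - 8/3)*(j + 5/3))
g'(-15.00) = 0.00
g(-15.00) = -0.03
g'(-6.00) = -0.02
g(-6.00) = -0.09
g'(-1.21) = -1.49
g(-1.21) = 0.62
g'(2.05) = -0.53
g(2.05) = -0.23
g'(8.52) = -0.01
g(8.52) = 0.06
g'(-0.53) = -0.26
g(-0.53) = 0.21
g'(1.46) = -0.16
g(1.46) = -0.06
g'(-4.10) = -0.06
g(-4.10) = -0.15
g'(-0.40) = -0.21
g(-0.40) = 0.18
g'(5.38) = -0.03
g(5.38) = 0.11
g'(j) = -(j - 1)/(2*(j - 8/3)*(j + 5/3)^2) + 1/(2*(j - 8/3)*(j + 5/3)) - (j - 1)/(2*(j - 8/3)^2*(j + 5/3)) = 9*(-9*j^2 + 18*j - 49)/(2*(81*j^4 - 162*j^3 - 639*j^2 + 720*j + 1600))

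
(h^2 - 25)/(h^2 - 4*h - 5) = (h + 5)/(h + 1)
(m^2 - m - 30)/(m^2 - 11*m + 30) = (m + 5)/(m - 5)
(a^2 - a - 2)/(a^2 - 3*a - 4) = (a - 2)/(a - 4)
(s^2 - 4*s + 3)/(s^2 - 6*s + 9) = (s - 1)/(s - 3)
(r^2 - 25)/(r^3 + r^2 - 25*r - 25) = 1/(r + 1)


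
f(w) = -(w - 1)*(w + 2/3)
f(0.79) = 0.31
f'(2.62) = -4.91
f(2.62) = -5.32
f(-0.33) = 0.45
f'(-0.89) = 2.11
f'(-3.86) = 8.05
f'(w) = 1/3 - 2*w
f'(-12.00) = 24.33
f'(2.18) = -4.03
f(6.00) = -33.33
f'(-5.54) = 11.41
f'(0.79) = -1.25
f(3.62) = -11.23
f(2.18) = -3.36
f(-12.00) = -147.33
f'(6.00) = -11.67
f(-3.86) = -15.52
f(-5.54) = -31.87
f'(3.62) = -6.91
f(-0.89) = -0.42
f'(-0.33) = 0.99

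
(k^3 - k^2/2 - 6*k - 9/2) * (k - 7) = k^4 - 15*k^3/2 - 5*k^2/2 + 75*k/2 + 63/2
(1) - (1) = 0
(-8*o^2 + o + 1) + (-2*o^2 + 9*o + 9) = -10*o^2 + 10*o + 10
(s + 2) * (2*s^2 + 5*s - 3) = 2*s^3 + 9*s^2 + 7*s - 6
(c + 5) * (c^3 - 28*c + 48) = c^4 + 5*c^3 - 28*c^2 - 92*c + 240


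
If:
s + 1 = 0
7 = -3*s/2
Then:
No Solution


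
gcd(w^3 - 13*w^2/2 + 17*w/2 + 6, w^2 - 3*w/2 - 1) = w + 1/2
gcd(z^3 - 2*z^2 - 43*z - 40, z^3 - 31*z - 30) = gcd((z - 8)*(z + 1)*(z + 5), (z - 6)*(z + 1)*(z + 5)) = z^2 + 6*z + 5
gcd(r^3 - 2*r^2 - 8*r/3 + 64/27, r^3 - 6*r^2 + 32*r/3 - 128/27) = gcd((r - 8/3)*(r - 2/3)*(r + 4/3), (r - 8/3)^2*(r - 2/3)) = r^2 - 10*r/3 + 16/9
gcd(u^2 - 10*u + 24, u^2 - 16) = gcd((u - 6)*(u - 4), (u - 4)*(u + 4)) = u - 4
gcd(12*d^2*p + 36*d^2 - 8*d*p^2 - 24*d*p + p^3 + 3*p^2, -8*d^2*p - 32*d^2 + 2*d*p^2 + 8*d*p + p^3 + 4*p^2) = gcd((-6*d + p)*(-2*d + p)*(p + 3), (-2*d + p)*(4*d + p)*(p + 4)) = -2*d + p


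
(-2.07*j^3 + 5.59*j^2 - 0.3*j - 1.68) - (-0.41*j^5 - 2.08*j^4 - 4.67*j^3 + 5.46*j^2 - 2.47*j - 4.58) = 0.41*j^5 + 2.08*j^4 + 2.6*j^3 + 0.13*j^2 + 2.17*j + 2.9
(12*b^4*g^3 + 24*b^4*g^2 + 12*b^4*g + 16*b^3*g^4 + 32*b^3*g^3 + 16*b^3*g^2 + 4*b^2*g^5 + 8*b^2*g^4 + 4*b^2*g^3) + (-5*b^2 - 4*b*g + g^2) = 12*b^4*g^3 + 24*b^4*g^2 + 12*b^4*g + 16*b^3*g^4 + 32*b^3*g^3 + 16*b^3*g^2 + 4*b^2*g^5 + 8*b^2*g^4 + 4*b^2*g^3 - 5*b^2 - 4*b*g + g^2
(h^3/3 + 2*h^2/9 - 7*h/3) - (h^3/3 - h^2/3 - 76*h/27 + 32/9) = 5*h^2/9 + 13*h/27 - 32/9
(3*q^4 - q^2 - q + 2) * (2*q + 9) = 6*q^5 + 27*q^4 - 2*q^3 - 11*q^2 - 5*q + 18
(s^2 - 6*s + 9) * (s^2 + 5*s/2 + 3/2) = s^4 - 7*s^3/2 - 9*s^2/2 + 27*s/2 + 27/2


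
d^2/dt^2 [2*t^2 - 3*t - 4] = 4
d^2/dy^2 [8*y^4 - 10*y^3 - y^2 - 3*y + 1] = 96*y^2 - 60*y - 2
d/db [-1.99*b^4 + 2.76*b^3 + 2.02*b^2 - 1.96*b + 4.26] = -7.96*b^3 + 8.28*b^2 + 4.04*b - 1.96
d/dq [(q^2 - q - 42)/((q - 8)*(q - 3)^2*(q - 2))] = (-2*q^4 + 13*q^3 + 175*q^2 - 1592*q + 2652)/(q^7 - 29*q^6 + 339*q^5 - 2075*q^4 + 7240*q^3 - 14508*q^2 + 15552*q - 6912)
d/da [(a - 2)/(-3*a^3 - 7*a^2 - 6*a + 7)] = (-3*a^3 - 7*a^2 - 6*a + (a - 2)*(9*a^2 + 14*a + 6) + 7)/(3*a^3 + 7*a^2 + 6*a - 7)^2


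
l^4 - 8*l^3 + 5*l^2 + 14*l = l*(l - 7)*(l - 2)*(l + 1)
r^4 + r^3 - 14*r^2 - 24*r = r*(r - 4)*(r + 2)*(r + 3)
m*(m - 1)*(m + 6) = m^3 + 5*m^2 - 6*m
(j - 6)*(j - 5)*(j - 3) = j^3 - 14*j^2 + 63*j - 90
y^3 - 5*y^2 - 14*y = y*(y - 7)*(y + 2)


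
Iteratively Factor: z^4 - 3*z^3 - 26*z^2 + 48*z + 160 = (z + 2)*(z^3 - 5*z^2 - 16*z + 80) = (z - 4)*(z + 2)*(z^2 - z - 20) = (z - 5)*(z - 4)*(z + 2)*(z + 4)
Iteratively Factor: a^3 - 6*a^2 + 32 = (a - 4)*(a^2 - 2*a - 8) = (a - 4)^2*(a + 2)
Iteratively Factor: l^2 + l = (l)*(l + 1)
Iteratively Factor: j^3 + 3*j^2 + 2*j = (j + 1)*(j^2 + 2*j) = j*(j + 1)*(j + 2)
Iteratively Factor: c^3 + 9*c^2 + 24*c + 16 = (c + 4)*(c^2 + 5*c + 4) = (c + 1)*(c + 4)*(c + 4)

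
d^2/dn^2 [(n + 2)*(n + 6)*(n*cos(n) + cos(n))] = -n^3*cos(n) - 6*n^2*sin(n) - 9*n^2*cos(n) - 36*n*sin(n) - 14*n*cos(n) - 40*sin(n) + 6*cos(n)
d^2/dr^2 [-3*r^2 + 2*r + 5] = -6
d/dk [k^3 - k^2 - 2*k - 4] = 3*k^2 - 2*k - 2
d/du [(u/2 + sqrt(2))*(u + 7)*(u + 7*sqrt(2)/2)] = 3*u^2/2 + 7*u + 11*sqrt(2)*u/2 + 7 + 77*sqrt(2)/4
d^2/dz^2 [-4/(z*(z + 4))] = 8*(-z^2 - z*(z + 4) - (z + 4)^2)/(z^3*(z + 4)^3)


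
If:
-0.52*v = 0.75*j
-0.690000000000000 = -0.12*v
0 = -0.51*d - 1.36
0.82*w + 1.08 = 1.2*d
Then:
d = -2.67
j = -3.99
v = 5.75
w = -5.22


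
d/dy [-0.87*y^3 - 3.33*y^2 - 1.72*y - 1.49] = -2.61*y^2 - 6.66*y - 1.72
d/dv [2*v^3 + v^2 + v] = 6*v^2 + 2*v + 1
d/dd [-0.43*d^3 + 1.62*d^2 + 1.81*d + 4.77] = -1.29*d^2 + 3.24*d + 1.81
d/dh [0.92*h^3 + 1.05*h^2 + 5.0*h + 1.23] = 2.76*h^2 + 2.1*h + 5.0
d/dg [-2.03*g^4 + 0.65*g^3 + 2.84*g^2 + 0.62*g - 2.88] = -8.12*g^3 + 1.95*g^2 + 5.68*g + 0.62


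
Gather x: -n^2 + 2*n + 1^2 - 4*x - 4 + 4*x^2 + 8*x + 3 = -n^2 + 2*n + 4*x^2 + 4*x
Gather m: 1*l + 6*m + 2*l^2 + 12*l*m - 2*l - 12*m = 2*l^2 - l + m*(12*l - 6)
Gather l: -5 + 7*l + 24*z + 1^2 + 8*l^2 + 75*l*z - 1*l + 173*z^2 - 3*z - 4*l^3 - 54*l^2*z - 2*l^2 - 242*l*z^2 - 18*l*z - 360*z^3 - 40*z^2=-4*l^3 + l^2*(6 - 54*z) + l*(-242*z^2 + 57*z + 6) - 360*z^3 + 133*z^2 + 21*z - 4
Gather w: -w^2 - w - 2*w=-w^2 - 3*w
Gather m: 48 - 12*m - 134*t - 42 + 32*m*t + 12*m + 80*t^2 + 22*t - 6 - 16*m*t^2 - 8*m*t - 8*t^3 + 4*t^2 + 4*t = m*(-16*t^2 + 24*t) - 8*t^3 + 84*t^2 - 108*t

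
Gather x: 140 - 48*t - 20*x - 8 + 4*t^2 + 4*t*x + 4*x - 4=4*t^2 - 48*t + x*(4*t - 16) + 128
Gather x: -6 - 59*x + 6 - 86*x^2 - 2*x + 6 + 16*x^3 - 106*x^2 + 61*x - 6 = 16*x^3 - 192*x^2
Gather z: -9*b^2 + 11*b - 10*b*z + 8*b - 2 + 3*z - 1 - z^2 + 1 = -9*b^2 + 19*b - z^2 + z*(3 - 10*b) - 2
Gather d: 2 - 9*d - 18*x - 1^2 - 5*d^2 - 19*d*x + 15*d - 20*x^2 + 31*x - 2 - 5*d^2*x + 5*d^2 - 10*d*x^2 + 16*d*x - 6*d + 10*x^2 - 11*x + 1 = -5*d^2*x + d*(-10*x^2 - 3*x) - 10*x^2 + 2*x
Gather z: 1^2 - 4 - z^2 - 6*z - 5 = -z^2 - 6*z - 8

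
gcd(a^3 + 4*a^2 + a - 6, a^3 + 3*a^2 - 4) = a^2 + a - 2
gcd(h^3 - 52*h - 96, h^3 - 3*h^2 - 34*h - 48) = h^2 - 6*h - 16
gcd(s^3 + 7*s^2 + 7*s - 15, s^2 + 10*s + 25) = s + 5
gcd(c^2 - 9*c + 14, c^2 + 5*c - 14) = c - 2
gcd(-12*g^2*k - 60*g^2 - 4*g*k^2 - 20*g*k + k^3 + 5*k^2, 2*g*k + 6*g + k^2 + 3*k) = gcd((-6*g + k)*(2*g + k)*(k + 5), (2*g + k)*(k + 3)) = 2*g + k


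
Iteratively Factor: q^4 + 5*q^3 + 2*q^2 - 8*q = (q + 4)*(q^3 + q^2 - 2*q) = (q + 2)*(q + 4)*(q^2 - q) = q*(q + 2)*(q + 4)*(q - 1)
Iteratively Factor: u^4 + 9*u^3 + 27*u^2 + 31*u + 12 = (u + 4)*(u^3 + 5*u^2 + 7*u + 3) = (u + 3)*(u + 4)*(u^2 + 2*u + 1) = (u + 1)*(u + 3)*(u + 4)*(u + 1)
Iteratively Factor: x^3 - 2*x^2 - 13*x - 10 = (x - 5)*(x^2 + 3*x + 2) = (x - 5)*(x + 1)*(x + 2)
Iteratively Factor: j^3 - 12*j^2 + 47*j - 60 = (j - 5)*(j^2 - 7*j + 12) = (j - 5)*(j - 3)*(j - 4)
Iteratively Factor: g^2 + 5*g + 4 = (g + 4)*(g + 1)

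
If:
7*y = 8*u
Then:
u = 7*y/8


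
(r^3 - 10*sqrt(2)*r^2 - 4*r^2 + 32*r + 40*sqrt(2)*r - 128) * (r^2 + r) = r^5 - 10*sqrt(2)*r^4 - 3*r^4 + 28*r^3 + 30*sqrt(2)*r^3 - 96*r^2 + 40*sqrt(2)*r^2 - 128*r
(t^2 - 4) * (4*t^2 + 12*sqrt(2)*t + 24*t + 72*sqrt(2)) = 4*t^4 + 12*sqrt(2)*t^3 + 24*t^3 - 16*t^2 + 72*sqrt(2)*t^2 - 96*t - 48*sqrt(2)*t - 288*sqrt(2)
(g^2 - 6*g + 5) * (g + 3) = g^3 - 3*g^2 - 13*g + 15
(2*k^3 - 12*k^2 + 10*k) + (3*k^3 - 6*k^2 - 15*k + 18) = 5*k^3 - 18*k^2 - 5*k + 18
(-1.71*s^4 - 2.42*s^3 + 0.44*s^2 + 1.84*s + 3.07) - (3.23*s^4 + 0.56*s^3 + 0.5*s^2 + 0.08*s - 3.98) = -4.94*s^4 - 2.98*s^3 - 0.06*s^2 + 1.76*s + 7.05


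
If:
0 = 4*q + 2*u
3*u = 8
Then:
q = -4/3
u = 8/3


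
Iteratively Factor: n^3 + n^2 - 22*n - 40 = (n + 2)*(n^2 - n - 20) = (n - 5)*(n + 2)*(n + 4)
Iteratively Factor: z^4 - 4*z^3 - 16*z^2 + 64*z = (z - 4)*(z^3 - 16*z) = (z - 4)^2*(z^2 + 4*z) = (z - 4)^2*(z + 4)*(z)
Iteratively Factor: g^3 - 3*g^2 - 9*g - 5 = (g + 1)*(g^2 - 4*g - 5) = (g + 1)^2*(g - 5)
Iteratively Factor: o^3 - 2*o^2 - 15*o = (o - 5)*(o^2 + 3*o) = (o - 5)*(o + 3)*(o)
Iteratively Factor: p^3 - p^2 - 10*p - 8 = (p + 2)*(p^2 - 3*p - 4) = (p - 4)*(p + 2)*(p + 1)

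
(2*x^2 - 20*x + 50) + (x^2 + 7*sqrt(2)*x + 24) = 3*x^2 - 20*x + 7*sqrt(2)*x + 74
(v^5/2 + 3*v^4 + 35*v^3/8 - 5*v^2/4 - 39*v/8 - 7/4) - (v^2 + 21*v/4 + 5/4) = v^5/2 + 3*v^4 + 35*v^3/8 - 9*v^2/4 - 81*v/8 - 3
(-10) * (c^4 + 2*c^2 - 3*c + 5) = -10*c^4 - 20*c^2 + 30*c - 50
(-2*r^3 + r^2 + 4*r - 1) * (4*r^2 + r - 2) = -8*r^5 + 2*r^4 + 21*r^3 - 2*r^2 - 9*r + 2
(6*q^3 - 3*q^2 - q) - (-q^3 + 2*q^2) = 7*q^3 - 5*q^2 - q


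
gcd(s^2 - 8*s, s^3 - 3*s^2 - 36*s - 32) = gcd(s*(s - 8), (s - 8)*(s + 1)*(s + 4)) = s - 8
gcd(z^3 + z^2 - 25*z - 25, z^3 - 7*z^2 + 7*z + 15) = z^2 - 4*z - 5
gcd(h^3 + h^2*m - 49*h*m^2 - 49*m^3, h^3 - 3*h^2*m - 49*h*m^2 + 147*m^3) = h^2 - 49*m^2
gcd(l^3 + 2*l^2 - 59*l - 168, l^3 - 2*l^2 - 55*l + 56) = l^2 - l - 56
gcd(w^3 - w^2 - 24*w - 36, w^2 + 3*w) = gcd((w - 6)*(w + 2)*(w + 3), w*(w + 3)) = w + 3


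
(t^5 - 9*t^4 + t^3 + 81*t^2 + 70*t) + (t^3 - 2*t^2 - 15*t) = t^5 - 9*t^4 + 2*t^3 + 79*t^2 + 55*t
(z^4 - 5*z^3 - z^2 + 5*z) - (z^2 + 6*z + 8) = z^4 - 5*z^3 - 2*z^2 - z - 8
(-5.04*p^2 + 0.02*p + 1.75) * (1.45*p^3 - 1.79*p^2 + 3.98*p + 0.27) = -7.308*p^5 + 9.0506*p^4 - 17.5575*p^3 - 4.4137*p^2 + 6.9704*p + 0.4725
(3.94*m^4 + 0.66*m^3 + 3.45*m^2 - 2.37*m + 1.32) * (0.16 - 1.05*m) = -4.137*m^5 - 0.0626000000000001*m^4 - 3.5169*m^3 + 3.0405*m^2 - 1.7652*m + 0.2112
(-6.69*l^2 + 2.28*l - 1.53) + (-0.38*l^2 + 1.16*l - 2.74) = -7.07*l^2 + 3.44*l - 4.27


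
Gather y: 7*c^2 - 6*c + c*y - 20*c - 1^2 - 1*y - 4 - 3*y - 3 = 7*c^2 - 26*c + y*(c - 4) - 8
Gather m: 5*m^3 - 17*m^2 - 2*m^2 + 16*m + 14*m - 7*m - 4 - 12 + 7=5*m^3 - 19*m^2 + 23*m - 9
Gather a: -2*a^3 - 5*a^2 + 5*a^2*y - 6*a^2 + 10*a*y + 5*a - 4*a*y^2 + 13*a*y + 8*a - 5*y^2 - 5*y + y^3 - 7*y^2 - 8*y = -2*a^3 + a^2*(5*y - 11) + a*(-4*y^2 + 23*y + 13) + y^3 - 12*y^2 - 13*y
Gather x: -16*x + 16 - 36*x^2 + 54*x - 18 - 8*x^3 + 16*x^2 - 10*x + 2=-8*x^3 - 20*x^2 + 28*x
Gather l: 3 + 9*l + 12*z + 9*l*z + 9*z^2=l*(9*z + 9) + 9*z^2 + 12*z + 3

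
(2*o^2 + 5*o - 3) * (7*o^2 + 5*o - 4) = 14*o^4 + 45*o^3 - 4*o^2 - 35*o + 12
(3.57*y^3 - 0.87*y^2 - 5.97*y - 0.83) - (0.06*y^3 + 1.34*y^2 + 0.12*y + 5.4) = 3.51*y^3 - 2.21*y^2 - 6.09*y - 6.23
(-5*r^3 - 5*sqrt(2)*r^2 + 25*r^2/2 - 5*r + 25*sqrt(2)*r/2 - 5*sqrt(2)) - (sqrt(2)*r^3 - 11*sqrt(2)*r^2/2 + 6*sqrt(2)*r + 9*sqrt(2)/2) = -5*r^3 - sqrt(2)*r^3 + sqrt(2)*r^2/2 + 25*r^2/2 - 5*r + 13*sqrt(2)*r/2 - 19*sqrt(2)/2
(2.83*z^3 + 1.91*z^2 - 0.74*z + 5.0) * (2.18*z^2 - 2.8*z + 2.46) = 6.1694*z^5 - 3.7602*z^4 + 0.000600000000000378*z^3 + 17.6706*z^2 - 15.8204*z + 12.3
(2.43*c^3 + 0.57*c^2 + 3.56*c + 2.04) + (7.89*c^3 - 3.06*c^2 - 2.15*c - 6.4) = 10.32*c^3 - 2.49*c^2 + 1.41*c - 4.36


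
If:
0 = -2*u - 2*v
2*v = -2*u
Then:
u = -v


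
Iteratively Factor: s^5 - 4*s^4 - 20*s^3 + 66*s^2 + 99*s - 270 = (s + 3)*(s^4 - 7*s^3 + s^2 + 63*s - 90) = (s - 3)*(s + 3)*(s^3 - 4*s^2 - 11*s + 30) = (s - 3)*(s - 2)*(s + 3)*(s^2 - 2*s - 15) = (s - 5)*(s - 3)*(s - 2)*(s + 3)*(s + 3)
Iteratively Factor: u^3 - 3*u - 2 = (u + 1)*(u^2 - u - 2) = (u - 2)*(u + 1)*(u + 1)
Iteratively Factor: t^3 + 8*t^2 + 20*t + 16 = (t + 2)*(t^2 + 6*t + 8) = (t + 2)^2*(t + 4)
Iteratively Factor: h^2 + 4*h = (h + 4)*(h)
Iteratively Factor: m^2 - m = (m - 1)*(m)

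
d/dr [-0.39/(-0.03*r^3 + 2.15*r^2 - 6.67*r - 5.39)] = (-0.0351*r^2 + 1.677*r - 2.6013)/(0.03*r^3 - 2.15*r^2 + 6.67*r + 5.39)^2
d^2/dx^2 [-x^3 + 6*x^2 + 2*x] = 12 - 6*x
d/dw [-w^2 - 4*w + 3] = -2*w - 4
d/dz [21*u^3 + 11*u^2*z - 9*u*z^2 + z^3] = 11*u^2 - 18*u*z + 3*z^2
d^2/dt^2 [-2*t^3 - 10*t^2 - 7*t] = -12*t - 20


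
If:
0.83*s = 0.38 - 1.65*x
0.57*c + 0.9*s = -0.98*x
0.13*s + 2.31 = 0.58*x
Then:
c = 3.29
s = -5.16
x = 2.83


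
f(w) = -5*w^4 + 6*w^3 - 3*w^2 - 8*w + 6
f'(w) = -20*w^3 + 18*w^2 - 6*w - 8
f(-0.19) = 7.36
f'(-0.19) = -6.07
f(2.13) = -69.59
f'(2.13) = -132.39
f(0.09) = 5.26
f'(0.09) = -8.41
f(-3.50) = -1010.31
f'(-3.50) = 1091.00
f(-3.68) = -1221.19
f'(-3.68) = 1254.56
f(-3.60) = -1123.82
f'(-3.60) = 1180.00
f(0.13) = 4.92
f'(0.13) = -8.52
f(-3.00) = -564.00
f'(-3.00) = 712.00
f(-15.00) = -273924.00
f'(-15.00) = 71632.00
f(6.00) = -5334.00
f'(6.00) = -3716.00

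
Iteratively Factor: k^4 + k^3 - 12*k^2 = (k)*(k^3 + k^2 - 12*k) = k*(k + 4)*(k^2 - 3*k) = k^2*(k + 4)*(k - 3)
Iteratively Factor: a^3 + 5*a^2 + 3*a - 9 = (a + 3)*(a^2 + 2*a - 3) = (a - 1)*(a + 3)*(a + 3)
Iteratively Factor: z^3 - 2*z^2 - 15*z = (z)*(z^2 - 2*z - 15) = z*(z + 3)*(z - 5)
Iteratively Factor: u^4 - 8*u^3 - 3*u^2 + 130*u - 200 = (u - 5)*(u^3 - 3*u^2 - 18*u + 40) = (u - 5)^2*(u^2 + 2*u - 8) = (u - 5)^2*(u + 4)*(u - 2)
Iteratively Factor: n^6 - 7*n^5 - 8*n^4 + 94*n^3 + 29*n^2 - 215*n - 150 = (n - 5)*(n^5 - 2*n^4 - 18*n^3 + 4*n^2 + 49*n + 30) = (n - 5)*(n + 3)*(n^4 - 5*n^3 - 3*n^2 + 13*n + 10) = (n - 5)*(n + 1)*(n + 3)*(n^3 - 6*n^2 + 3*n + 10) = (n - 5)*(n + 1)^2*(n + 3)*(n^2 - 7*n + 10) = (n - 5)*(n - 2)*(n + 1)^2*(n + 3)*(n - 5)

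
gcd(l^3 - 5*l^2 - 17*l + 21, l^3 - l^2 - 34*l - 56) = l - 7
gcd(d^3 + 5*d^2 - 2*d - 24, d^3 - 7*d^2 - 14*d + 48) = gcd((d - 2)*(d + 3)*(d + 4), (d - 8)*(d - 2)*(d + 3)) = d^2 + d - 6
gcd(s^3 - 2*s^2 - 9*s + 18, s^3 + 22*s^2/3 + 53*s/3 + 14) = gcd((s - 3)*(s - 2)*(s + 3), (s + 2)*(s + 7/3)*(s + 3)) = s + 3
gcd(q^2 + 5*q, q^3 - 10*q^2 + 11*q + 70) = 1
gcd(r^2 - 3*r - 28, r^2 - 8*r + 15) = 1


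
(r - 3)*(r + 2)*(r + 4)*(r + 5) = r^4 + 8*r^3 + 5*r^2 - 74*r - 120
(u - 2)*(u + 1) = u^2 - u - 2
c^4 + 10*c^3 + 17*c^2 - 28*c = c*(c - 1)*(c + 4)*(c + 7)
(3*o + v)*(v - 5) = 3*o*v - 15*o + v^2 - 5*v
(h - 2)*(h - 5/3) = h^2 - 11*h/3 + 10/3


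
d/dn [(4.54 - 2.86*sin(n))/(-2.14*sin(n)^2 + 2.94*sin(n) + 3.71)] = (-6.1204*sin(n)^2 + 19.4312*sin(n) - 23.9582)*cos(n)/(4.5796*sin(n)^4 - 12.5832*sin(n)^3 - 7.2352*sin(n)^2 + 21.8148*sin(n) + 13.7641)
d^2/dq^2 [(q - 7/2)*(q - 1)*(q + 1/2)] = 6*q - 8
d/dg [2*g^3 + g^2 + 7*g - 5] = 6*g^2 + 2*g + 7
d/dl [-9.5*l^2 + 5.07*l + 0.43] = 5.07 - 19.0*l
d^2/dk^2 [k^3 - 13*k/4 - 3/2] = 6*k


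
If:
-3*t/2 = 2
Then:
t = -4/3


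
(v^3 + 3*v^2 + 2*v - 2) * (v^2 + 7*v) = v^5 + 10*v^4 + 23*v^3 + 12*v^2 - 14*v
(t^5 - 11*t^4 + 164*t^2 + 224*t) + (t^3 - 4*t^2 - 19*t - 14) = t^5 - 11*t^4 + t^3 + 160*t^2 + 205*t - 14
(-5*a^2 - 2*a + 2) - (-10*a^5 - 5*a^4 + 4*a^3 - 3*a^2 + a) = 10*a^5 + 5*a^4 - 4*a^3 - 2*a^2 - 3*a + 2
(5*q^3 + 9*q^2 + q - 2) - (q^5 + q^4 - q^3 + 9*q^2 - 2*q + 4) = -q^5 - q^4 + 6*q^3 + 3*q - 6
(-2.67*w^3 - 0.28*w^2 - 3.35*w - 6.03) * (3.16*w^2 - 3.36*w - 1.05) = -8.4372*w^5 + 8.0864*w^4 - 6.8417*w^3 - 7.5048*w^2 + 23.7783*w + 6.3315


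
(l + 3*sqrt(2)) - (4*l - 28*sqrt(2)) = -3*l + 31*sqrt(2)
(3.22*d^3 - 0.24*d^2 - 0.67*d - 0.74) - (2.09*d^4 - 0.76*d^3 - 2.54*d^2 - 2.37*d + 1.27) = -2.09*d^4 + 3.98*d^3 + 2.3*d^2 + 1.7*d - 2.01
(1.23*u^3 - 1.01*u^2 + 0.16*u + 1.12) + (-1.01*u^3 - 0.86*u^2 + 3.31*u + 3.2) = 0.22*u^3 - 1.87*u^2 + 3.47*u + 4.32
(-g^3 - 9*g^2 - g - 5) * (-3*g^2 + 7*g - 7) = 3*g^5 + 20*g^4 - 53*g^3 + 71*g^2 - 28*g + 35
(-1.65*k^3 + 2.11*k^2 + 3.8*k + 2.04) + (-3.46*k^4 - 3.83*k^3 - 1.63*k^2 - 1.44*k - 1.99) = -3.46*k^4 - 5.48*k^3 + 0.48*k^2 + 2.36*k + 0.05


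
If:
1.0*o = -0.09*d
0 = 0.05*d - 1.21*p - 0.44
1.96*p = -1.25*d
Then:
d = 0.54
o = -0.05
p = -0.34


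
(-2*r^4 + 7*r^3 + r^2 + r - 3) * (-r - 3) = 2*r^5 - r^4 - 22*r^3 - 4*r^2 + 9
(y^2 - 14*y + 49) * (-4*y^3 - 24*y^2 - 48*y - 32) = -4*y^5 + 32*y^4 + 92*y^3 - 536*y^2 - 1904*y - 1568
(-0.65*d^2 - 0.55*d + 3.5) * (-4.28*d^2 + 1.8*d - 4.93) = 2.782*d^4 + 1.184*d^3 - 12.7655*d^2 + 9.0115*d - 17.255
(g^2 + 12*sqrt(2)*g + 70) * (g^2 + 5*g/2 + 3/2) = g^4 + 5*g^3/2 + 12*sqrt(2)*g^3 + 30*sqrt(2)*g^2 + 143*g^2/2 + 18*sqrt(2)*g + 175*g + 105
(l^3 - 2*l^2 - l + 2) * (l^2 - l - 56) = l^5 - 3*l^4 - 55*l^3 + 115*l^2 + 54*l - 112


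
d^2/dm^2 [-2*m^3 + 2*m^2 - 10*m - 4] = 4 - 12*m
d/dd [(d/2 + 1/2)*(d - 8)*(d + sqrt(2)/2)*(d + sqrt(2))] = 2*d^3 - 21*d^2/2 + 9*sqrt(2)*d^2/4 - 21*sqrt(2)*d/2 - 7*d - 6*sqrt(2) - 7/2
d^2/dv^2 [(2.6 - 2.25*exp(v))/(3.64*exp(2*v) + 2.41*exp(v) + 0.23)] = (-29.8116*exp(4*v) + 157.53374*exp(3*v) + 79.72692*exp(2*v) + 7.641355*exp(v) - 1.560205)*exp(v)/(48.228544*exp(6*v) + 95.794608*exp(5*v) + 72.566676*exp(4*v) + 26.103433*exp(3*v) + 4.585257*exp(2*v) + 0.382467*exp(v) + 0.012167)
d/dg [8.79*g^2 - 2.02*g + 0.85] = 17.58*g - 2.02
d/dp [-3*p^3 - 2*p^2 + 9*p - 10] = -9*p^2 - 4*p + 9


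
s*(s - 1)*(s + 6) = s^3 + 5*s^2 - 6*s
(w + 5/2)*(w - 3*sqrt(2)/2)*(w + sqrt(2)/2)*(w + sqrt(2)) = w^4 + 5*w^3/2 - 7*w^2/2 - 35*w/4 - 3*sqrt(2)*w/2 - 15*sqrt(2)/4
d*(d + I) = d^2 + I*d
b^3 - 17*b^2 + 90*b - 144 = (b - 8)*(b - 6)*(b - 3)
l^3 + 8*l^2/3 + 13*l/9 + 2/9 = (l + 1/3)^2*(l + 2)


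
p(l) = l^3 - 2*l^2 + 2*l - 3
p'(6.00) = 86.00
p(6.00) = 153.00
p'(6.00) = 86.00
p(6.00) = 153.00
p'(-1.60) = 16.08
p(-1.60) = -15.42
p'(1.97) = 5.76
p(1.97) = 0.82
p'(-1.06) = 9.61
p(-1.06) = -8.56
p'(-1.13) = 10.35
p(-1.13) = -9.26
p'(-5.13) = 101.47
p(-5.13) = -200.90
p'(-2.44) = 29.62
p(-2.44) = -34.31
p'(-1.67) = 17.05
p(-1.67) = -16.58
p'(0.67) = 0.67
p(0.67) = -2.26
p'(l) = 3*l^2 - 4*l + 2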